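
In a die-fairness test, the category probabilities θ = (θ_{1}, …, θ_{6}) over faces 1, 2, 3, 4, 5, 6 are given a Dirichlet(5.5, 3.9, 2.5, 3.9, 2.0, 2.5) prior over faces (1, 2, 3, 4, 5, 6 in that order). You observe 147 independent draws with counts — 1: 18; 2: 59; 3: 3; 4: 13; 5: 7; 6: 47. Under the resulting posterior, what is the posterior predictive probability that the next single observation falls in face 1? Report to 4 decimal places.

0.1405

The Dirichlet prior is conjugate to the Multinomial likelihood: each posterior αⱼ = prior αⱼ + observed count nⱼ.
Posterior concentration: (23.5, 62.9, 5.5, 16.9, 9.0, 49.5), total = 167.3.
P(next = 1 | data) = α_{1}/Σα = 0.1405.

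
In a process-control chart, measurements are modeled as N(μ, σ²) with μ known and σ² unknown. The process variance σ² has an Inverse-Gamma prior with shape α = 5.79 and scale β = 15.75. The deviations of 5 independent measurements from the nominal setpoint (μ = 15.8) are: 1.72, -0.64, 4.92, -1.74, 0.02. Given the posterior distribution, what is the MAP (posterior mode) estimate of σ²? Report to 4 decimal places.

With known mean μ and an Inverse-Gamma(α, β) prior on σ², the Normal likelihood is conjugate: posterior is Inv-Gamma(α + n/2, β + Σ(xᵢ−μ)²/2).
Σ(xᵢ−μ)² = (1.72)² + (-0.64)² + (4.92)² + (-1.74)² + (0.02)² = 30.6024.
Posterior: Inv-Gamma(5.79 + 5/2, 15.75 + 30.6024/2) = Inv-Gamma(8.29, 31.05120).
Mode = β/(α+1) = 31.05120/9.29 = 3.3424.

3.3424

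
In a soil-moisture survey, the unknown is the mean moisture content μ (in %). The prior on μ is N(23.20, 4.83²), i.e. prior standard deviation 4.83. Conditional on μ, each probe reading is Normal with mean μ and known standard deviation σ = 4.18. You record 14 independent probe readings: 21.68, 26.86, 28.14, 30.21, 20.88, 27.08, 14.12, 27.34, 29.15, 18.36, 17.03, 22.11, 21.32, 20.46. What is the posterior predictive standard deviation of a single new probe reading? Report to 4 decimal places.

4.3194

For Normal data with known variance σ², a Normal(μ₀, σ₀²) prior on μ is conjugate. Posterior precision = 1/σ₀² + n/σ²; posterior mean is the precision-weighted average of μ₀ and x̄.
σ₀² = 4.83² = 23.3289, σ² = 4.18² = 17.4724; σ² + n·σ₀² = 17.4724 + 14·23.3289 = 344.077.
Posterior precision = 1/σ₀² + n/σ² = 1/23.3289 + 14/17.4724 = (σ² + n·σ₀²)/(σ₀²σ²) = 344.077/(23.3289·17.4724); posterior variance σₙ² = σ₀²σ²/(σ² + n·σ₀²) = 23.3289·17.4724/344.077 = 1.184653.
Predictive variance for one new observation = σₙ² + σ² = 23.3289·17.4724/344.077 + 17.4724 = σ²·(σ₀² + 344.077)/344.077 = 17.4724·367.4059/344.077 = 18.657053; SD = √(17.4724·367.4059/344.077) = 4.3194.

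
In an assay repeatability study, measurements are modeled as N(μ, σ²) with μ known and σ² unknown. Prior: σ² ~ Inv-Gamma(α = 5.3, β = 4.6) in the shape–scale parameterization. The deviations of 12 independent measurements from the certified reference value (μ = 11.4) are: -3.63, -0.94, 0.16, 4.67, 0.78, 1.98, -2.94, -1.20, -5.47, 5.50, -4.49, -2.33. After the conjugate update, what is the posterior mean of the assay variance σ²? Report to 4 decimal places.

With known mean μ and an Inverse-Gamma(α, β) prior on σ², the Normal likelihood is conjugate: posterior is Inv-Gamma(α + n/2, β + Σ(xᵢ−μ)²/2).
Σ(xᵢ−μ)² = (-3.63)² + (-0.94)² + (0.16)² + (4.67)² + (0.78)² + (1.98)² + (-2.94)² + (-1.20)² + (-5.47)² + (5.50)² + (-4.49)² + (-2.33)² = 136.2673.
Posterior: Inv-Gamma(5.3 + 12/2, 4.6 + 136.2673/2) = Inv-Gamma(11.30, 72.73365).
E[σ²|data] = β/(α−1) = 72.73365/10.30 = 7.0615.

7.0615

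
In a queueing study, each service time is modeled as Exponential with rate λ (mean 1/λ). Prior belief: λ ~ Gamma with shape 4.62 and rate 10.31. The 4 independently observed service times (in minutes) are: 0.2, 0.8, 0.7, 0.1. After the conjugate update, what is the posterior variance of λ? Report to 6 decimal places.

0.058779

With a Gamma(shape α, rate β) prior on the exponential rate λ, the posterior after n observations with total T = Σxᵢ is Gamma(α+n, β+T).
Sum of observations T = 1.8 minutes; n = 4.
Posterior: Gamma(4.62+4, 10.31+1.8) = Gamma(8.62, 12.11).
Var = α/β² = 0.058779.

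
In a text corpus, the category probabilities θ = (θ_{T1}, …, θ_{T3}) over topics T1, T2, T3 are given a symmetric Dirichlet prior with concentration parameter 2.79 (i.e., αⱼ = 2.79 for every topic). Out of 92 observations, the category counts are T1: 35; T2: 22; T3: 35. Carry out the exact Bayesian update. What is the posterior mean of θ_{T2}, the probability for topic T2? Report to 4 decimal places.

0.2470

The Dirichlet prior is conjugate to the Multinomial likelihood: each posterior αⱼ = prior αⱼ + observed count nⱼ.
Posterior concentration: (37.79, 24.79, 37.79), total = 100.37.
E[θ_{T2}|data] = α_{T2}/Σα = 24.79/100.37 = 0.2470.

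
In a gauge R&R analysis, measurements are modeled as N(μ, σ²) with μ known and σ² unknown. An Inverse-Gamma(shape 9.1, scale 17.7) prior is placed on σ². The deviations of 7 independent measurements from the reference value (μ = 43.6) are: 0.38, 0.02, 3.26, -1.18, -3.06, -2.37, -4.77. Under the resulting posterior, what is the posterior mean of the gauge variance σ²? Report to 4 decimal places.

3.6766

With known mean μ and an Inverse-Gamma(α, β) prior on σ², the Normal likelihood is conjugate: posterior is Inv-Gamma(α + n/2, β + Σ(xᵢ−μ)²/2).
Σ(xᵢ−μ)² = (0.38)² + (0.02)² + (3.26)² + (-1.18)² + (-3.06)² + (-2.37)² + (-4.77)² = 49.8982.
Posterior: Inv-Gamma(9.1 + 7/2, 17.7 + 49.8982/2) = Inv-Gamma(12.60, 42.64910).
E[σ²|data] = β/(α−1) = 42.64910/11.60 = 3.6766.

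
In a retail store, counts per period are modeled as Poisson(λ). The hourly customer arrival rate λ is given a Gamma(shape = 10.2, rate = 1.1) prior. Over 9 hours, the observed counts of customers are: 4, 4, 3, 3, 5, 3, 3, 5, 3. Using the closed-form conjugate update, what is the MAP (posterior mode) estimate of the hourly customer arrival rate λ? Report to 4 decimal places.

4.1782

With a Gamma(shape α, rate β) prior, the Poisson likelihood is conjugate: the posterior is Gamma(α + ΣXᵢ, β + n).
Sum of counts S = 33 over n = 9 hours.
Posterior: Gamma(α+S, β+n) = Gamma(10.2+33, 1.1+9) = Gamma(43.2, 10.1).
Mode of Gamma(α,β) for α≥1 is (α−1)/β = 42.2/10.1 = 4.1782.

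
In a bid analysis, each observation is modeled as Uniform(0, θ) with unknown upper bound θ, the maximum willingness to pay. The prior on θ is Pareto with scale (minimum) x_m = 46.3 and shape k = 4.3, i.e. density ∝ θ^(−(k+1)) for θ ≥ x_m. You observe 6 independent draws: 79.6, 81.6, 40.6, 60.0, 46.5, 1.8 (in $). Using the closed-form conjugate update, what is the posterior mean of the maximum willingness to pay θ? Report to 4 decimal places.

A Pareto(scale x_m, shape k) prior on the upper bound θ of Uniform(0, θ) is conjugate: posterior is Pareto(max(x_m, max xᵢ), k + n).
Sample maximum = 81.6; prior scale x_m = 46.3 → posterior scale = max = 81.6.
Posterior shape = 4.3 + 6 = 10.3.
E[θ|data] = k·x_m/(k−1) = 10.3·81.6/9.3 = 90.3742.

90.3742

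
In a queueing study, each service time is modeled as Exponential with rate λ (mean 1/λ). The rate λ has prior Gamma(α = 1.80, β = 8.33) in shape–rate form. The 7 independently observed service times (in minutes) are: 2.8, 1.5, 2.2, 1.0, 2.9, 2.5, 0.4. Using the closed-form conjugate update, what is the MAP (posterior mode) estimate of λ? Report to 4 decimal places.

With a Gamma(shape α, rate β) prior on the exponential rate λ, the posterior after n observations with total T = Σxᵢ is Gamma(α+n, β+T).
Sum of observations T = 13.3 minutes; n = 7.
Posterior: Gamma(1.80+7, 8.33+13.3) = Gamma(8.80, 21.63).
Mode = (α−1)/β = 0.3606.

0.3606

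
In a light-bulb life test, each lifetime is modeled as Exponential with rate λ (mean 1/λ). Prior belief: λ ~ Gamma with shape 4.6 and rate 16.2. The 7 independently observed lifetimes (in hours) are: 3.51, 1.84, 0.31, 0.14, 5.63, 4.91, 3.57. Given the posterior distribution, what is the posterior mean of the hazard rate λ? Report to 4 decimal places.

With a Gamma(shape α, rate β) prior on the exponential rate λ, the posterior after n observations with total T = Σxᵢ is Gamma(α+n, β+T).
Sum of observations T = 19.91 hours; n = 7.
Posterior: Gamma(4.6+7, 16.2+19.91) = Gamma(11.6, 36.11).
Posterior mean of λ = α/β = 11.6/36.11 = 0.3212.

0.3212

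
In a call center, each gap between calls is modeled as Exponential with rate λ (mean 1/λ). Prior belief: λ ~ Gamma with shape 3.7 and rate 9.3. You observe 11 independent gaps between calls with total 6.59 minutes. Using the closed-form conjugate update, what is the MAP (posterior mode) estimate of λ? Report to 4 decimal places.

With a Gamma(shape α, rate β) prior on the exponential rate λ, the posterior after n observations with total T = Σxᵢ is Gamma(α+n, β+T).
Posterior: Gamma(3.7+11, 9.3+6.59) = Gamma(14.7, 15.89).
Mode = (α−1)/β = 0.8622.

0.8622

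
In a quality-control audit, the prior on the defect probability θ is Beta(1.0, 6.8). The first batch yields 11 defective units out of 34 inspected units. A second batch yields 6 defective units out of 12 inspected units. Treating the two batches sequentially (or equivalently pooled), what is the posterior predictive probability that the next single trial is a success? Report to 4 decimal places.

The Beta prior is conjugate to a Binomial/Bernoulli likelihood; the update adds successes to α and failures to β.
After batch 1: Beta(1.0+11, 6.8+23) = Beta(12.0, 29.8).
After batch 2: Beta(12.0+6, 29.8+6) = Beta(18.0, 35.8).
For a single future Bernoulli trial, P(success | data) = α/(α+β) = 0.3346.

0.3346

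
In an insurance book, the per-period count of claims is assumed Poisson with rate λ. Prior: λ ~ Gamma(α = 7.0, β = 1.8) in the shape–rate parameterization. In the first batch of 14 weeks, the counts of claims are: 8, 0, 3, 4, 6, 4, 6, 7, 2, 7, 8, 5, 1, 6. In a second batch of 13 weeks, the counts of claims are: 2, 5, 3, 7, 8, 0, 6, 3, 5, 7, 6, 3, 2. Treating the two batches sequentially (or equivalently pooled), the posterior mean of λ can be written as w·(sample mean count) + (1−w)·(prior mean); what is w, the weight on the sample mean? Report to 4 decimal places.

0.9375

With a Gamma(shape α, rate β) prior, the Poisson likelihood is conjugate: the posterior is Gamma(α + ΣXᵢ, β + n).
Total number of weeks: n = 14 + 13 = 27.
Posterior mean = (α₀+S)/(β₀+n) = [n/(β₀+n)]·(S/n) + [β₀/(β₀+n)]·(α₀/β₀), so only n and β₀ enter the weight.
Weight on data w = n/(β₀+n) = 27/(1.8+27) = 27/28.8 = 0.9375.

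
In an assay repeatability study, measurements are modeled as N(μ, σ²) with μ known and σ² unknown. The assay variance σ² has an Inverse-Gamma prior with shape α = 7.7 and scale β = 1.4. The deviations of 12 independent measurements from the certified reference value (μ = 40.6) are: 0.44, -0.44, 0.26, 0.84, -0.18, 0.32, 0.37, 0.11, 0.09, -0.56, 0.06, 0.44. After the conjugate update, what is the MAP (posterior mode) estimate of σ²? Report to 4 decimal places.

0.1620

With known mean μ and an Inverse-Gamma(α, β) prior on σ², the Normal likelihood is conjugate: posterior is Inv-Gamma(α + n/2, β + Σ(xᵢ−μ)²/2).
Σ(xᵢ−μ)² = (0.44)² + (-0.44)² + (0.26)² + (0.84)² + (-0.18)² + (0.32)² + (0.37)² + (0.11)² + (0.09)² + (-0.56)² + (0.06)² + (0.44)² = 1.9631.
Posterior: Inv-Gamma(7.7 + 12/2, 1.4 + 1.9631/2) = Inv-Gamma(13.70, 2.38155).
Mode = β/(α+1) = 2.38155/14.70 = 0.1620.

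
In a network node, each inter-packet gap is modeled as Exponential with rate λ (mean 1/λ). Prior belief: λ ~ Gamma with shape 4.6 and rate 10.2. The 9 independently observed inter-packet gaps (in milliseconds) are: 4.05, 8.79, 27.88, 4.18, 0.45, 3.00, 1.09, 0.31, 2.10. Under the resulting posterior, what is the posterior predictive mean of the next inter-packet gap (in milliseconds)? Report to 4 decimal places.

With a Gamma(shape α, rate β) prior on the exponential rate λ, the posterior after n observations with total T = Σxᵢ is Gamma(α+n, β+T).
Sum of observations T = 51.85 milliseconds; n = 9.
Posterior: Gamma(4.6+9, 10.2+51.85) = Gamma(13.6, 62.05).
The predictive distribution for the next observation is Lomax; its mean is β/(α−1) = 62.05/12.6 = 4.9246.

4.9246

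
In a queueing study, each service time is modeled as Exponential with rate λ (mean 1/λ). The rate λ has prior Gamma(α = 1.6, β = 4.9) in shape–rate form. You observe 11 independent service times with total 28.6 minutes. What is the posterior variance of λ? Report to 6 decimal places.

0.011227

With a Gamma(shape α, rate β) prior on the exponential rate λ, the posterior after n observations with total T = Σxᵢ is Gamma(α+n, β+T).
Posterior: Gamma(1.6+11, 4.9+28.6) = Gamma(12.6, 33.5).
Var = α/β² = 0.011227.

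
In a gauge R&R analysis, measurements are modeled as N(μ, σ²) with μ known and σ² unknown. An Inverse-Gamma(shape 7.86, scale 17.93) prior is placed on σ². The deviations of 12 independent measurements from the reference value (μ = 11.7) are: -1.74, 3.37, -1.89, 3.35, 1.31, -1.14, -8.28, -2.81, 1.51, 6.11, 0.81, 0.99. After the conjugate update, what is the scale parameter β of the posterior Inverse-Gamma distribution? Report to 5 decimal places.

92.87885

With known mean μ and an Inverse-Gamma(α, β) prior on σ², the Normal likelihood is conjugate: posterior is Inv-Gamma(α + n/2, β + Σ(xᵢ−μ)²/2).
Σ(xᵢ−μ)² = (-1.74)² + (3.37)² + (-1.89)² + (3.35)² + (1.31)² + (-1.14)² + (-8.28)² + (-2.81)² + (1.51)² + (6.11)² + (0.81)² + (0.99)² = 149.8977.
Posterior: Inv-Gamma(7.86 + 12/2, 17.93 + 149.8977/2) = Inv-Gamma(13.86, 92.87885).
Posterior β = 92.87885.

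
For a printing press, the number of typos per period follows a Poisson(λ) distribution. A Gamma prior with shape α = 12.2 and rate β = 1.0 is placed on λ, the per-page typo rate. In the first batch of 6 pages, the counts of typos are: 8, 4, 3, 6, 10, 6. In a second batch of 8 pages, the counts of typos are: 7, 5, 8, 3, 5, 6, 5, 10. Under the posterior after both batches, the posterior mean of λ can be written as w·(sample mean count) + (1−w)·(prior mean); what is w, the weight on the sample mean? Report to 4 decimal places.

With a Gamma(shape α, rate β) prior, the Poisson likelihood is conjugate: the posterior is Gamma(α + ΣXᵢ, β + n).
Total number of pages: n = 6 + 8 = 14.
Posterior mean = (α₀+S)/(β₀+n) = [n/(β₀+n)]·(S/n) + [β₀/(β₀+n)]·(α₀/β₀), so only n and β₀ enter the weight.
Weight on data w = n/(β₀+n) = 14/(1.0+14) = 14/15.0 = 0.9333.

0.9333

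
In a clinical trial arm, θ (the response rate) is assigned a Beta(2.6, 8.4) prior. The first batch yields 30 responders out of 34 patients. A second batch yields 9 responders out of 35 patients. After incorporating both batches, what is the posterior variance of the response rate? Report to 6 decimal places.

The Beta prior is conjugate to a Binomial/Bernoulli likelihood; the update adds successes to α and failures to β.
After batch 1: Beta(2.6+30, 8.4+4) = Beta(32.6, 12.4).
After batch 2: Beta(32.6+9, 12.4+26) = Beta(41.6, 38.4).
Var = αβ/((α+β)²(α+β+1)) = 41.6·38.4/(80.0²·81.0) = 0.003081.

0.003081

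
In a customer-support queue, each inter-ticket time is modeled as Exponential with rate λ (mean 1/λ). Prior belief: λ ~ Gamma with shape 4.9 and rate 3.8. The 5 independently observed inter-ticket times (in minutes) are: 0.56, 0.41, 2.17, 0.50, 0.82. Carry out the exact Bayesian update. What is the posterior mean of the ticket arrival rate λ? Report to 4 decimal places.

With a Gamma(shape α, rate β) prior on the exponential rate λ, the posterior after n observations with total T = Σxᵢ is Gamma(α+n, β+T).
Sum of observations T = 4.46 minutes; n = 5.
Posterior: Gamma(4.9+5, 3.8+4.46) = Gamma(9.9, 8.26).
Posterior mean of λ = α/β = 9.9/8.26 = 1.1985.

1.1985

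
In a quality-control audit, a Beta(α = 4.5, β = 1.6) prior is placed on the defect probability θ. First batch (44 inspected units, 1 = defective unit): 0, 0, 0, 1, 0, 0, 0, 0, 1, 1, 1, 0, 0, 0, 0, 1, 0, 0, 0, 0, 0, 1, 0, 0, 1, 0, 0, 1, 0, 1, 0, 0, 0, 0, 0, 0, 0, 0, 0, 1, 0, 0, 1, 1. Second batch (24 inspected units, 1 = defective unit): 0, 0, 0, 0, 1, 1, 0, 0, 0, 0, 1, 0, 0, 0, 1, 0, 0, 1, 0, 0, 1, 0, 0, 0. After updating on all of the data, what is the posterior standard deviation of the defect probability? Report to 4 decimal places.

The Beta prior is conjugate to a Binomial/Bernoulli likelihood; the update adds successes to α and failures to β.
After batch 1: Beta(4.5+12, 1.6+32) = Beta(16.5, 33.6).
After batch 2: Beta(16.5+6, 33.6+18) = Beta(22.5, 51.6).
Var = αβ/((α+β)²(α+β+1)) = 22.5·51.6/(74.1²·75.1) = 0.00281550; SD = √0.00281550 = 0.0531.

0.0531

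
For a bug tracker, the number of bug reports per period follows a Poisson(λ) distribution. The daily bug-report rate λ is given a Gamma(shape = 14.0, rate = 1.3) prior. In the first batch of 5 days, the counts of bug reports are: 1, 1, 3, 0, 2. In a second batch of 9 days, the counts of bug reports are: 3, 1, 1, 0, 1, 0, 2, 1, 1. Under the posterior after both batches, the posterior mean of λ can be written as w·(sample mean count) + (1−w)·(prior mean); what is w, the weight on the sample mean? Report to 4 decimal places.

0.9150

With a Gamma(shape α, rate β) prior, the Poisson likelihood is conjugate: the posterior is Gamma(α + ΣXᵢ, β + n).
Total number of days: n = 5 + 9 = 14.
Posterior mean = (α₀+S)/(β₀+n) = [n/(β₀+n)]·(S/n) + [β₀/(β₀+n)]·(α₀/β₀), so only n and β₀ enter the weight.
Weight on data w = n/(β₀+n) = 14/(1.3+14) = 14/15.3 = 0.9150.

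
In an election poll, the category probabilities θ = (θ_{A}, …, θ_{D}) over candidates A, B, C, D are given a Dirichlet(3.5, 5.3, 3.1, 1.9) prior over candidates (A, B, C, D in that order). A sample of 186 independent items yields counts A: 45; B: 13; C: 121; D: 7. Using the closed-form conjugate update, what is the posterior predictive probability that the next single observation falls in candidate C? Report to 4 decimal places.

The Dirichlet prior is conjugate to the Multinomial likelihood: each posterior αⱼ = prior αⱼ + observed count nⱼ.
Posterior concentration: (48.5, 18.3, 124.1, 8.9), total = 199.8.
P(next = C | data) = α_{C}/Σα = 0.6211.

0.6211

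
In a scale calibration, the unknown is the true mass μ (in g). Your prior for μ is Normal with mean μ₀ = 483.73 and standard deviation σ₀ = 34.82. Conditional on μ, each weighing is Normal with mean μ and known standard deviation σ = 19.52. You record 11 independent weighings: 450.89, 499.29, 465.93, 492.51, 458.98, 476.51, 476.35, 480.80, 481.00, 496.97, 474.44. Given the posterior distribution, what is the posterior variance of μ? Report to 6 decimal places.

33.676978

For Normal data with known variance σ², a Normal(μ₀, σ₀²) prior on μ is conjugate. Posterior precision = 1/σ₀² + n/σ²; posterior mean is the precision-weighted average of μ₀ and x̄.
σ₀² = 34.82² = 1212.4324, σ² = 19.52² = 381.0304; σ² + n·σ₀² = 381.0304 + 11·1212.4324 = 13717.7868.
Posterior precision = 1/σ₀² + n/σ² = 1/1212.4324 + 11/381.0304 = (σ² + n·σ₀²)/(σ₀²σ²) = 13717.7868/(1212.4324·381.0304); posterior variance σₙ² = σ₀²σ²/(σ² + n·σ₀²) = 1212.4324·381.0304/13717.7868 = 33.676978.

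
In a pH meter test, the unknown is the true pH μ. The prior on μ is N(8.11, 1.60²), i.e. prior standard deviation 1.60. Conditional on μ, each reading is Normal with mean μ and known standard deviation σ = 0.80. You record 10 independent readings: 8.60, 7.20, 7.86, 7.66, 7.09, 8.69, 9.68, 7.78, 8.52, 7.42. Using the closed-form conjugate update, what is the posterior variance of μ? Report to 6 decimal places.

For Normal data with known variance σ², a Normal(μ₀, σ₀²) prior on μ is conjugate. Posterior precision = 1/σ₀² + n/σ²; posterior mean is the precision-weighted average of μ₀ and x̄.
σ₀² = 1.60² = 2.56, σ² = 0.80² = 0.64; σ² + n·σ₀² = 0.64 + 10·2.56 = 26.24.
Posterior precision = 1/σ₀² + n/σ² = 1/2.56 + 10/0.64 = (σ² + n·σ₀²)/(σ₀²σ²) = 26.24/(2.56·0.64); posterior variance σₙ² = σ₀²σ²/(σ² + n·σ₀²) = 2.56·0.64/26.24 = 0.062439.

0.062439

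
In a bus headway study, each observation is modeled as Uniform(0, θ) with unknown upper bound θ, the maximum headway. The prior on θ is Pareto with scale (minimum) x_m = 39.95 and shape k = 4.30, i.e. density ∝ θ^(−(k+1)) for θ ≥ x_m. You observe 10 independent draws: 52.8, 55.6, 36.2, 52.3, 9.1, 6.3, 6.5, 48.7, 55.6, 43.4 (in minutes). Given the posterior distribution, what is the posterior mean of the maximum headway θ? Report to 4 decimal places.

A Pareto(scale x_m, shape k) prior on the upper bound θ of Uniform(0, θ) is conjugate: posterior is Pareto(max(x_m, max xᵢ), k + n).
Sample maximum = 55.6; prior scale x_m = 39.95 → posterior scale = max = 55.60.
Posterior shape = 4.30 + 10 = 14.30.
E[θ|data] = k·x_m/(k−1) = 14.30·55.60/13.30 = 59.7805.

59.7805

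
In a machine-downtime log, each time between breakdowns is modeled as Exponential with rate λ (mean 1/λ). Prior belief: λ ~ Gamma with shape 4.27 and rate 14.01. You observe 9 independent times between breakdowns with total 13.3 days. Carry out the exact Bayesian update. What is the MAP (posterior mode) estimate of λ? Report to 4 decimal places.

With a Gamma(shape α, rate β) prior on the exponential rate λ, the posterior after n observations with total T = Σxᵢ is Gamma(α+n, β+T).
Posterior: Gamma(4.27+9, 14.01+13.3) = Gamma(13.27, 27.31).
Mode = (α−1)/β = 0.4493.

0.4493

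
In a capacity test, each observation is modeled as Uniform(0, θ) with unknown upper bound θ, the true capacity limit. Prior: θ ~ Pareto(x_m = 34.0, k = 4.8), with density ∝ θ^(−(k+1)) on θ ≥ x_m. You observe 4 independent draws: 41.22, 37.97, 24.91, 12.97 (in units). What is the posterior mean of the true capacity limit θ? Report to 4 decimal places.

A Pareto(scale x_m, shape k) prior on the upper bound θ of Uniform(0, θ) is conjugate: posterior is Pareto(max(x_m, max xᵢ), k + n).
Sample maximum = 41.22; prior scale x_m = 34.0 → posterior scale = max = 41.22.
Posterior shape = 4.8 + 4 = 8.8.
E[θ|data] = k·x_m/(k−1) = 8.8·41.22/7.8 = 46.5046.

46.5046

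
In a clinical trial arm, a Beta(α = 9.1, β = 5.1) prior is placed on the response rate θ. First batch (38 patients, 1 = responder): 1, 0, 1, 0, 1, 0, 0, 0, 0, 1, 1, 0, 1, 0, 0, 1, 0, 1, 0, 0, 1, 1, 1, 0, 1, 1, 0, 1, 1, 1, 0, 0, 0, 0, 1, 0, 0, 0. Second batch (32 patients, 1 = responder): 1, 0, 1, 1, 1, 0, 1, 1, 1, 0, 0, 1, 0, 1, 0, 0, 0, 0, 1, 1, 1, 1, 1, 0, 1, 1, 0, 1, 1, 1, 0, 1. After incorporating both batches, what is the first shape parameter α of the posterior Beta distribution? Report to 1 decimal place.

The Beta prior is conjugate to a Binomial/Bernoulli likelihood; the update adds successes to α and failures to β.
After batch 1: Beta(9.1+17, 5.1+21) = Beta(26.1, 26.1).
After batch 2: Beta(26.1+20, 26.1+12) = Beta(46.1, 38.1).
Posterior α = 46.1.

46.1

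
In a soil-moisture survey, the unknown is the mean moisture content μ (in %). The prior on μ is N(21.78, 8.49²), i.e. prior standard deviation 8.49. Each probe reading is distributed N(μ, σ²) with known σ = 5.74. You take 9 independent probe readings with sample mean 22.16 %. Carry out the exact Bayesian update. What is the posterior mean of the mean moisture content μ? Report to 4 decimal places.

For Normal data with known variance σ², a Normal(μ₀, σ₀²) prior on μ is conjugate. Posterior precision = 1/σ₀² + n/σ²; posterior mean is the precision-weighted average of μ₀ and x̄.
n·x̄ = 9·22.16 = 199.44.
σ₀² = 8.49² = 72.0801, σ² = 5.74² = 32.9476; σ² + n·σ₀² = 32.9476 + 9·72.0801 = 681.6685.
Posterior mean = (μ₀/σ₀² + n·x̄/σ²)/(1/σ₀² + n/σ²) = (σ²·μ₀ + σ₀²·n·x̄)/(σ² + n·σ₀²) = (32.9476·21.78 + 72.0801·199.44)/681.6685 = 15093.253872/681.6685 = 22.1416.

22.1416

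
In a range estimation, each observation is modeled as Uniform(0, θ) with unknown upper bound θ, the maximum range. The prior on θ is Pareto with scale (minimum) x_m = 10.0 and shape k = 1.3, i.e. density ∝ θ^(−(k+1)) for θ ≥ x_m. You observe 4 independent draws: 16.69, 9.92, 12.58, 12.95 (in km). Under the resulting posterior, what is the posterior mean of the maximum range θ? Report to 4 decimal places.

20.5714

A Pareto(scale x_m, shape k) prior on the upper bound θ of Uniform(0, θ) is conjugate: posterior is Pareto(max(x_m, max xᵢ), k + n).
Sample maximum = 16.69; prior scale x_m = 10.0 → posterior scale = max = 16.69.
Posterior shape = 1.3 + 4 = 5.3.
E[θ|data] = k·x_m/(k−1) = 5.3·16.69/4.3 = 20.5714.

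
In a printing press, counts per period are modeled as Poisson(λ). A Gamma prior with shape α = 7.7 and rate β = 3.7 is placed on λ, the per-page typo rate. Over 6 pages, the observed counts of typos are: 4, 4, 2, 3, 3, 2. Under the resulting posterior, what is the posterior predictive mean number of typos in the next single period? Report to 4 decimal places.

With a Gamma(shape α, rate β) prior, the Poisson likelihood is conjugate: the posterior is Gamma(α + ΣXᵢ, β + n).
Sum of counts S = 18 over n = 6 pages.
Posterior: Gamma(α+S, β+n) = Gamma(7.7+18, 3.7+6) = Gamma(25.7, 9.7).
The predictive distribution for one future period is NegBinom with mean α/β = 2.6495.

2.6495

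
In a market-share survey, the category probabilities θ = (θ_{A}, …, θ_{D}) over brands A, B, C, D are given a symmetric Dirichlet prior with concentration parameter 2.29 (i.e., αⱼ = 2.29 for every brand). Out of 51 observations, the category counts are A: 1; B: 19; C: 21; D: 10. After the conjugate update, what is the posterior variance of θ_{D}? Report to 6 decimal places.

0.002658

The Dirichlet prior is conjugate to the Multinomial likelihood: each posterior αⱼ = prior αⱼ + observed count nⱼ.
Posterior concentration: (3.29, 21.29, 23.29, 12.29), total = 60.16.
Var[θ_j] = α_j(Σα−α_j)/((Σα)²(Σα+1)) = 12.29·47.87/(60.16²·61.16) = 0.002658.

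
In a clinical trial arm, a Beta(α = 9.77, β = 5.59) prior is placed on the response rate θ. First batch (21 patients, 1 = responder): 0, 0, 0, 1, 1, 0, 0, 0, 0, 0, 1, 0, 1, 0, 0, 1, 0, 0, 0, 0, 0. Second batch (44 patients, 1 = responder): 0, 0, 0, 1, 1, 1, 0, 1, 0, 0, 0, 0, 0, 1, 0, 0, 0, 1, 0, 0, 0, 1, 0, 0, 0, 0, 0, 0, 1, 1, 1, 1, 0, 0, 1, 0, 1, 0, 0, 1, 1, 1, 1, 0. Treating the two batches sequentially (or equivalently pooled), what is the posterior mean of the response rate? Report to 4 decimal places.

0.3953

The Beta prior is conjugate to a Binomial/Bernoulli likelihood; the update adds successes to α and failures to β.
After batch 1: Beta(9.77+5, 5.59+16) = Beta(14.77, 21.59).
After batch 2: Beta(14.77+17, 21.59+27) = Beta(31.77, 48.59).
Posterior mean = α/(α+β) = 31.77/80.36 = 0.3953.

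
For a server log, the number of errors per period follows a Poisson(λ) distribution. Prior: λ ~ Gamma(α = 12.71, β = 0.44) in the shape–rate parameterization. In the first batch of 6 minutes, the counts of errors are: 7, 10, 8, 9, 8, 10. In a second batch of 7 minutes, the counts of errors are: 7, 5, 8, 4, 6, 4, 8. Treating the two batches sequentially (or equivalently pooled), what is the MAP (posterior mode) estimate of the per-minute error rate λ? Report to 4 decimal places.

7.8653

With a Gamma(shape α, rate β) prior, the Poisson likelihood is conjugate: the posterior is Gamma(α + ΣXᵢ, β + n).
Batch 1: sum of counts S = 52 over n = 6 minutes.
After batch 1: Gamma(α+S, β+n) = Gamma(12.71+52, 0.44+6) = Gamma(64.71, 6.44).
Batch 2: sum of counts S = 42 over n = 7 minutes.
After batch 2: Gamma(α+S, β+n) = Gamma(64.71+42, 6.44+7) = Gamma(106.71, 13.44).
Mode of Gamma(α,β) for α≥1 is (α−1)/β = 105.71/13.44 = 7.8653.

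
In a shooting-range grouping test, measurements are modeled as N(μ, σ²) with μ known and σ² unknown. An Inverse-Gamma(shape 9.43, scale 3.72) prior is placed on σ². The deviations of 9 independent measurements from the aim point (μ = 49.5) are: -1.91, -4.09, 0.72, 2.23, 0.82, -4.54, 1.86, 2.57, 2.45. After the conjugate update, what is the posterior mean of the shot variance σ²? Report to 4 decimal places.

2.7323

With known mean μ and an Inverse-Gamma(α, β) prior on σ², the Normal likelihood is conjugate: posterior is Inv-Gamma(α + n/2, β + Σ(xᵢ−μ)²/2).
Σ(xᵢ−μ)² = (-1.91)² + (-4.09)² + (0.72)² + (2.23)² + (0.82)² + (-4.54)² + (1.86)² + (2.57)² + (2.45)² = 63.2185.
Posterior: Inv-Gamma(9.43 + 9/2, 3.72 + 63.2185/2) = Inv-Gamma(13.93, 35.32925).
E[σ²|data] = β/(α−1) = 35.32925/12.93 = 2.7323.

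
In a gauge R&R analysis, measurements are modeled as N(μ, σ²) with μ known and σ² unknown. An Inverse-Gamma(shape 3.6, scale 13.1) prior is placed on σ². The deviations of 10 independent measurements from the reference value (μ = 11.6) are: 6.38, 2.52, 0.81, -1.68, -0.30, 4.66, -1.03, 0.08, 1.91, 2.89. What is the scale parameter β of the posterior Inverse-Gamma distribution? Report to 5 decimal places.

55.80320

With known mean μ and an Inverse-Gamma(α, β) prior on σ², the Normal likelihood is conjugate: posterior is Inv-Gamma(α + n/2, β + Σ(xᵢ−μ)²/2).
Σ(xᵢ−μ)² = (6.38)² + (2.52)² + (0.81)² + (-1.68)² + (-0.30)² + (4.66)² + (-1.03)² + (0.08)² + (1.91)² + (2.89)² = 85.4064.
Posterior: Inv-Gamma(3.6 + 10/2, 13.1 + 85.4064/2) = Inv-Gamma(8.60, 55.80320).
Posterior β = 55.80320.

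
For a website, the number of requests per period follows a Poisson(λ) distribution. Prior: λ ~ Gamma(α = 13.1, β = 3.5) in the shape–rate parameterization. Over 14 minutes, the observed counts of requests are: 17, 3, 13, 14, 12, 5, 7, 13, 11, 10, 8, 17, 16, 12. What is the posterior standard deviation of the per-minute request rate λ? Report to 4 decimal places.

0.7475

With a Gamma(shape α, rate β) prior, the Poisson likelihood is conjugate: the posterior is Gamma(α + ΣXᵢ, β + n).
Sum of counts S = 158 over n = 14 minutes.
Posterior: Gamma(α+S, β+n) = Gamma(13.1+158, 3.5+14) = Gamma(171.1, 17.5).
SD = √α/β = √171.1/17.5 = 0.7475.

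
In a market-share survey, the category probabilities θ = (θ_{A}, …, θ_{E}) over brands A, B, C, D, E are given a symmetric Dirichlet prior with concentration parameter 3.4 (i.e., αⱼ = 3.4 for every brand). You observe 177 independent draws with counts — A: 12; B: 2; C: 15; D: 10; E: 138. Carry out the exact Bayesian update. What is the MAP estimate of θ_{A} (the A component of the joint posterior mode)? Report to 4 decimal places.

The Dirichlet prior is conjugate to the Multinomial likelihood: each posterior αⱼ = prior αⱼ + observed count nⱼ.
Posterior concentration: (15.4, 5.4, 18.4, 13.4, 141.4), total = 194.0.
Joint mode component: (α_{A}−1)/(Σα−K) = 14.4/189.0 = 0.0762.

0.0762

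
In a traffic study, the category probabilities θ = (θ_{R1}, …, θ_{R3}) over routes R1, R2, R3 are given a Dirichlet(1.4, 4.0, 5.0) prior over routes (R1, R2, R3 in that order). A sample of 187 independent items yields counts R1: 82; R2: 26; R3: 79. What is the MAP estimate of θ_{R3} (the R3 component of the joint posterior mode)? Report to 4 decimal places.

0.4270

The Dirichlet prior is conjugate to the Multinomial likelihood: each posterior αⱼ = prior αⱼ + observed count nⱼ.
Posterior concentration: (83.4, 30.0, 84.0), total = 197.4.
Joint mode component: (α_{R3}−1)/(Σα−K) = 83.0/194.4 = 0.4270.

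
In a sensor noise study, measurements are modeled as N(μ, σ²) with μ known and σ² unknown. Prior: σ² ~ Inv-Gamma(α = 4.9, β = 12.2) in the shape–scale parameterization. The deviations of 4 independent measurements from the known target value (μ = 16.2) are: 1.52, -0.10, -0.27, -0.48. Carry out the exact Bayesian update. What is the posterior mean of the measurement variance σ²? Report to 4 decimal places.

With known mean μ and an Inverse-Gamma(α, β) prior on σ², the Normal likelihood is conjugate: posterior is Inv-Gamma(α + n/2, β + Σ(xᵢ−μ)²/2).
Σ(xᵢ−μ)² = (1.52)² + (-0.10)² + (-0.27)² + (-0.48)² = 2.6237.
Posterior: Inv-Gamma(4.9 + 4/2, 12.2 + 2.6237/2) = Inv-Gamma(6.90, 13.51185).
E[σ²|data] = β/(α−1) = 13.51185/5.90 = 2.2901.

2.2901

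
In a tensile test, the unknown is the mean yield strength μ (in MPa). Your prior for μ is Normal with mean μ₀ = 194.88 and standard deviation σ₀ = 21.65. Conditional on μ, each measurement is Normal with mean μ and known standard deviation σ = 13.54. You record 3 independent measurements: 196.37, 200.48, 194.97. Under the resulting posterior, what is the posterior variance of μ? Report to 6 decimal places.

54.062092

For Normal data with known variance σ², a Normal(μ₀, σ₀²) prior on μ is conjugate. Posterior precision = 1/σ₀² + n/σ²; posterior mean is the precision-weighted average of μ₀ and x̄.
σ₀² = 21.65² = 468.7225, σ² = 13.54² = 183.3316; σ² + n·σ₀² = 183.3316 + 3·468.7225 = 1589.4991.
Posterior precision = 1/σ₀² + n/σ² = 1/468.7225 + 3/183.3316 = (σ² + n·σ₀²)/(σ₀²σ²) = 1589.4991/(468.7225·183.3316); posterior variance σₙ² = σ₀²σ²/(σ² + n·σ₀²) = 468.7225·183.3316/1589.4991 = 54.062092.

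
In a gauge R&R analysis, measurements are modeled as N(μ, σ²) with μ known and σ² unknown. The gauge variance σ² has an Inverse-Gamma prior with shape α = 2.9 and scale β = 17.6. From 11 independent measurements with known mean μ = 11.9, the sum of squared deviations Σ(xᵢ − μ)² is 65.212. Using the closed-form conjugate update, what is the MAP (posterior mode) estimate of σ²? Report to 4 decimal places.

5.3411

With known mean μ and an Inverse-Gamma(α, β) prior on σ², the Normal likelihood is conjugate: posterior is Inv-Gamma(α + n/2, β + Σ(xᵢ−μ)²/2).
Posterior: Inv-Gamma(2.9 + 11/2, 17.6 + 65.212/2) = Inv-Gamma(8.40, 50.2060).
Mode = β/(α+1) = 50.2060/9.40 = 5.3411.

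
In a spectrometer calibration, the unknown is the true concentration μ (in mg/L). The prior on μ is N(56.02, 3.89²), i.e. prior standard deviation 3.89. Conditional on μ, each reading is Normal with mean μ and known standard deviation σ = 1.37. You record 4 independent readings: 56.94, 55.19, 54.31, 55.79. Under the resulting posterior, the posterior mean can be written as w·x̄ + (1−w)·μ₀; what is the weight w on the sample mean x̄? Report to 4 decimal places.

For Normal data with known variance σ², a Normal(μ₀, σ₀²) prior on μ is conjugate. Posterior precision = 1/σ₀² + n/σ²; posterior mean is the precision-weighted average of μ₀ and x̄.
σ₀² = 3.89² = 15.1321, σ² = 1.37² = 1.8769. Prior precision 1/σ₀² = 1/15.1321; data precision n/σ² = 4/1.8769.
w = (n/σ²)/(1/σ₀² + n/σ²) = n·σ₀²/(σ² + n·σ₀²) = 4·15.1321/(1.8769 + 4·15.1321) = 60.5284/62.4053 = 0.9699.

0.9699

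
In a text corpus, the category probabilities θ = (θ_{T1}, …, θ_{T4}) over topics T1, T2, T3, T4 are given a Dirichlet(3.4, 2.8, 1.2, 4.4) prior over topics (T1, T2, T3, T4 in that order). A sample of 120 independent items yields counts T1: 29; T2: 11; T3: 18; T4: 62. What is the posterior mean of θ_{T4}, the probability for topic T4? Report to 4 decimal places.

0.5038

The Dirichlet prior is conjugate to the Multinomial likelihood: each posterior αⱼ = prior αⱼ + observed count nⱼ.
Posterior concentration: (32.4, 13.8, 19.2, 66.4), total = 131.8.
E[θ_{T4}|data] = α_{T4}/Σα = 66.4/131.8 = 0.5038.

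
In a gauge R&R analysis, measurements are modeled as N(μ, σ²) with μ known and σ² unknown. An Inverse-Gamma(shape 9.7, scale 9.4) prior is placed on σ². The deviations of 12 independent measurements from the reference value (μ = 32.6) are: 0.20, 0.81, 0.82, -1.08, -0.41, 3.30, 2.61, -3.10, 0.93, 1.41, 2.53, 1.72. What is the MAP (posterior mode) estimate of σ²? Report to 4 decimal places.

With known mean μ and an Inverse-Gamma(α, β) prior on σ², the Normal likelihood is conjugate: posterior is Inv-Gamma(α + n/2, β + Σ(xᵢ−μ)²/2).
Σ(xᵢ−μ)² = (0.20)² + (0.81)² + (0.82)² + (-1.08)² + (-0.41)² + (3.30)² + (2.61)² + (-3.10)² + (0.93)² + (1.41)² + (2.53)² + (1.72)² = 42.2274.
Posterior: Inv-Gamma(9.7 + 12/2, 9.4 + 42.2274/2) = Inv-Gamma(15.70, 30.51370).
Mode = β/(α+1) = 30.51370/16.70 = 1.8272.

1.8272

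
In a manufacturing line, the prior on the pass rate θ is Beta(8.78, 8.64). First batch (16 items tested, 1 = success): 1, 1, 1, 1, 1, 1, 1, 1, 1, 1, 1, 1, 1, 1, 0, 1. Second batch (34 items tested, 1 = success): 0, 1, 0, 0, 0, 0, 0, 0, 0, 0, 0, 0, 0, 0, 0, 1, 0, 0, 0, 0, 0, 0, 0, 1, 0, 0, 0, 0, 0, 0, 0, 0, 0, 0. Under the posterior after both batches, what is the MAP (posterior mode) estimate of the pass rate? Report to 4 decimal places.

The Beta prior is conjugate to a Binomial/Bernoulli likelihood; the update adds successes to α and failures to β.
After batch 1: Beta(8.78+15, 8.64+1) = Beta(23.78, 9.64).
After batch 2: Beta(23.78+3, 9.64+31) = Beta(26.78, 40.64).
Mode of Beta(a,b) for a,b>1 is (a−1)/(a+b−2) = 25.78/65.42 = 0.3941.

0.3941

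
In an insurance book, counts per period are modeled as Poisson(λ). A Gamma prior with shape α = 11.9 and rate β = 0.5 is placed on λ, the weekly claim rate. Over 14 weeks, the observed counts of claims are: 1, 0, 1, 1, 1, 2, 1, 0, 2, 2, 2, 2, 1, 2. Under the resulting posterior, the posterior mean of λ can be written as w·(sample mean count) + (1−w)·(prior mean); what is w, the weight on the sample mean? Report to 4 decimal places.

With a Gamma(shape α, rate β) prior, the Poisson likelihood is conjugate: the posterior is Gamma(α + ΣXᵢ, β + n).
Posterior mean = (α₀+S)/(β₀+n) = [n/(β₀+n)]·(S/n) + [β₀/(β₀+n)]·(α₀/β₀), so only n and β₀ enter the weight.
Weight on data w = n/(β₀+n) = 14/(0.5+14) = 14/14.5 = 0.9655.

0.9655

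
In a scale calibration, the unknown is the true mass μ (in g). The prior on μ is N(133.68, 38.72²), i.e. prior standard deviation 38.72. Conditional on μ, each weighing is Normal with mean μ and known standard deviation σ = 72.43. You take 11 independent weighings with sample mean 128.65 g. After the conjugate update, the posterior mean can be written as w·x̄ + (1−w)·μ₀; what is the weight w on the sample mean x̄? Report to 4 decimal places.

For Normal data with known variance σ², a Normal(μ₀, σ₀²) prior on μ is conjugate. Posterior precision = 1/σ₀² + n/σ²; posterior mean is the precision-weighted average of μ₀ and x̄.
σ₀² = 38.72² = 1499.2384, σ² = 72.43² = 5246.1049. Prior precision 1/σ₀² = 1/1499.2384; data precision n/σ² = 11/5246.1049.
w = (n/σ²)/(1/σ₀² + n/σ²) = n·σ₀²/(σ² + n·σ₀²) = 11·1499.2384/(5246.1049 + 11·1499.2384) = 16491.6224/21737.7273 = 0.7587.

0.7587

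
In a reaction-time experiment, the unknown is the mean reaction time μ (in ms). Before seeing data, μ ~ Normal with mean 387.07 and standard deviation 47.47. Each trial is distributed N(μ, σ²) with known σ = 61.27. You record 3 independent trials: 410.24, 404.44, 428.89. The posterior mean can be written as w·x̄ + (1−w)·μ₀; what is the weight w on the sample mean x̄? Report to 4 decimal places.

For Normal data with known variance σ², a Normal(μ₀, σ₀²) prior on μ is conjugate. Posterior precision = 1/σ₀² + n/σ²; posterior mean is the precision-weighted average of μ₀ and x̄.
σ₀² = 47.47² = 2253.4009, σ² = 61.27² = 3754.0129. Prior precision 1/σ₀² = 1/2253.4009; data precision n/σ² = 3/3754.0129.
w = (n/σ²)/(1/σ₀² + n/σ²) = n·σ₀²/(σ² + n·σ₀²) = 3·2253.4009/(3754.0129 + 3·2253.4009) = 6760.2027/10514.2156 = 0.6430.

0.6430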